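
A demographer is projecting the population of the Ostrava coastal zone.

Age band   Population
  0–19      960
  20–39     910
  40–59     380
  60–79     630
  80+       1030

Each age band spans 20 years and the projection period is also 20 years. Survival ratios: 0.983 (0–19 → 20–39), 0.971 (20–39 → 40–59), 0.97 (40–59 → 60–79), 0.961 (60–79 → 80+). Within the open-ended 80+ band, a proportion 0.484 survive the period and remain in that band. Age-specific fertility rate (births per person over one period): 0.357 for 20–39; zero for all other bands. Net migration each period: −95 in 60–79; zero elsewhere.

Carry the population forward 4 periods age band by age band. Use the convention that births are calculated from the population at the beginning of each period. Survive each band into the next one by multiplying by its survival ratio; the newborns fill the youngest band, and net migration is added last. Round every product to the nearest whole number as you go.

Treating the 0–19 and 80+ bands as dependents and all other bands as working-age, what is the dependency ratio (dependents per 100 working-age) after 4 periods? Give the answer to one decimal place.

Numbering the bands 1..5 from youngest to oldest:
— Period 1 —
Births: 910 × 0.357 = 325
Band 2: 960 × 0.983 = 944
Band 3: 910 × 0.971 = 884
Band 4: 380 × 0.97 = 369
Band 5: 630 × 0.961 + 1030 × 0.484 = 605 + 499 = 1104
Net migration: Band 4 − 95 → 274
Giving 325 / 944 / 884 / 274 / 1104.
— Period 2 —
Births: 944 × 0.357 = 337
Band 2: 325 × 0.983 = 319
Band 3: 944 × 0.971 = 917
Band 4: 884 × 0.97 = 857
Band 5: 274 × 0.961 + 1104 × 0.484 = 263 + 534 = 797
Net migration: Band 4 − 95 → 762
Giving 337 / 319 / 917 / 762 / 797.
— Period 3 —
Births: 319 × 0.357 = 114
Band 2: 337 × 0.983 = 331
Band 3: 319 × 0.971 = 310
Band 4: 917 × 0.97 = 889
Band 5: 762 × 0.961 + 797 × 0.484 = 732 + 386 = 1118
Net migration: Band 4 − 95 → 794
Giving 114 / 331 / 310 / 794 / 1118.
— Period 4 —
Births: 331 × 0.357 = 118
Band 2: 114 × 0.983 = 112
Band 3: 331 × 0.971 = 321
Band 4: 310 × 0.97 = 301
Band 5: 794 × 0.961 + 1118 × 0.484 = 763 + 541 = 1304
Net migration: Band 4 − 95 → 206
Giving 118 / 112 / 321 / 206 / 1304.
Dependents (band 0–19 + band 80+) = 118 + 1304 = 1422; working-age = 639; ratio = 1422/639 × 100 = 222.5

222.5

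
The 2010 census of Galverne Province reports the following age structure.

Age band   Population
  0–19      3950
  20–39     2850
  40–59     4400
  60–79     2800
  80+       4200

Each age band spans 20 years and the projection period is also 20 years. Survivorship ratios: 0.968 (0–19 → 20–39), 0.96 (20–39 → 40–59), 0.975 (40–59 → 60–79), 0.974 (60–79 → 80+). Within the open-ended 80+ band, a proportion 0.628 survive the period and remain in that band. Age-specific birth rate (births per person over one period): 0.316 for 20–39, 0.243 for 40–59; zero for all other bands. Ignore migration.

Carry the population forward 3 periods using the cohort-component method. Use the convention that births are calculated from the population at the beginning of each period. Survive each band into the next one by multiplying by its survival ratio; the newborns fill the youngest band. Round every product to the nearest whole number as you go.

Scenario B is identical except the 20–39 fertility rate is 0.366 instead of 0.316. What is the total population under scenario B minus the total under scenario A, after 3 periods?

462

— Period 1 —
Births: 2850 * 0.316 = 901  |  4400 * 0.243 = 1069 → 1970
20–39: 3950 * 0.968 = 3824
40–59: 2850 * 0.96 = 2736
60–79: 4400 * 0.975 = 4290
80+: 2800 * 0.974 + 4200 * 0.628 = 2727 + 2638 = 5365
→ [1970, 3824, 2736, 4290, 5365]
— Period 2 —
Births: 3824 * 0.316 = 1208  |  2736 * 0.243 = 665 → 1873
20–39: 1970 * 0.968 = 1907
40–59: 3824 * 0.96 = 3671
60–79: 2736 * 0.975 = 2668
80+: 4290 * 0.974 + 5365 * 0.628 = 4178 + 3369 = 7547
→ [1873, 1907, 3671, 2668, 7547]
— Period 3 —
Births: 1907 * 0.316 = 603  |  3671 * 0.243 = 892 → 1495
20–39: 1873 * 0.968 = 1813
40–59: 1907 * 0.96 = 1831
60–79: 3671 * 0.975 = 3579
80+: 2668 * 0.974 + 7547 * 0.628 = 2599 + 4740 = 7339
→ [1495, 1813, 1831, 3579, 7339]
Scenario A total after 3 periods: 16057
Scenario B projection —
— Period 1 —
Births: 2850 * 0.366 = 1043  |  4400 * 0.243 = 1069 → 2112
20–39: 3950 * 0.968 = 3824
40–59: 2850 * 0.96 = 2736
60–79: 4400 * 0.975 = 4290
80+: 2800 * 0.974 + 4200 * 0.628 = 2727 + 2638 = 5365
→ [2112, 3824, 2736, 4290, 5365]
— Period 2 —
Births: 3824 * 0.366 = 1400  |  2736 * 0.243 = 665 → 2065
20–39: 2112 * 0.968 = 2044
40–59: 3824 * 0.96 = 3671
60–79: 2736 * 0.975 = 2668
80+: 4290 * 0.974 + 5365 * 0.628 = 4178 + 3369 = 7547
→ [2065, 2044, 3671, 2668, 7547]
— Period 3 —
Births: 2044 * 0.366 = 748  |  3671 * 0.243 = 892 → 1640
20–39: 2065 * 0.968 = 1999
40–59: 2044 * 0.96 = 1962
60–79: 3671 * 0.975 = 3579
80+: 2668 * 0.974 + 7547 * 0.628 = 2599 + 4740 = 7339
→ [1640, 1999, 1962, 3579, 7339]
Scenario B total after 3 periods: 16519
Difference B − A = 16519 − 16057 = 462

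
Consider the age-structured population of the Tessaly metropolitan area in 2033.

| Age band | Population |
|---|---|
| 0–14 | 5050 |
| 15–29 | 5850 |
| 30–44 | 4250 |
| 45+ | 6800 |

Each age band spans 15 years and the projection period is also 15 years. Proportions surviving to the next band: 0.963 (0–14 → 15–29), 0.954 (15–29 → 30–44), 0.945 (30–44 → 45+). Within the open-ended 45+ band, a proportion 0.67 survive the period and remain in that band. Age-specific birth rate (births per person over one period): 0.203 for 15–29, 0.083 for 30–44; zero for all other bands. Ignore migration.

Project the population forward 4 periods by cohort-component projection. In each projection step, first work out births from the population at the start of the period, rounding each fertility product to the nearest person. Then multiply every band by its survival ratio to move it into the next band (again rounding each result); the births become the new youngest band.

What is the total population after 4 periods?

11615

Let group 1 be 0–14 through group 4 = 45+.
Period 1:
Births: 5850 × 0.203 = 1188 ; 4250 × 0.083 = 353 → total 1541
Group 2: 5050 × 0.963 = 4863
Group 3: 5850 × 0.954 = 5581
Group 4: 4250 × 0.945 + 6800 × 0.67 = 4016 + 4556 = 8572
Giving 1541 / 4863 / 5581 / 8572.
Period 2:
Births: 4863 × 0.203 = 987 ; 5581 × 0.083 = 463 → total 1450
Group 2: 1541 × 0.963 = 1484
Group 3: 4863 × 0.954 = 4639
Group 4: 5581 × 0.945 + 8572 × 0.67 = 5274 + 5743 = 11017
Giving 1450 / 1484 / 4639 / 11017.
Period 3:
Births: 1484 × 0.203 = 301 ; 4639 × 0.083 = 385 → total 686
Group 2: 1450 × 0.963 = 1396
Group 3: 1484 × 0.954 = 1416
Group 4: 4639 × 0.945 + 11017 × 0.67 = 4384 + 7381 = 11765
Giving 686 / 1396 / 1416 / 11765.
Period 4:
Births: 1396 × 0.203 = 283 ; 1416 × 0.083 = 118 → total 401
Group 2: 686 × 0.963 = 661
Group 3: 1396 × 0.954 = 1332
Group 4: 1416 × 0.945 + 11765 × 0.67 = 1338 + 7883 = 9221
Giving 401 / 661 / 1332 / 9221.
Total after period 4: 401 + 661 + 1332 + 9221 = 11615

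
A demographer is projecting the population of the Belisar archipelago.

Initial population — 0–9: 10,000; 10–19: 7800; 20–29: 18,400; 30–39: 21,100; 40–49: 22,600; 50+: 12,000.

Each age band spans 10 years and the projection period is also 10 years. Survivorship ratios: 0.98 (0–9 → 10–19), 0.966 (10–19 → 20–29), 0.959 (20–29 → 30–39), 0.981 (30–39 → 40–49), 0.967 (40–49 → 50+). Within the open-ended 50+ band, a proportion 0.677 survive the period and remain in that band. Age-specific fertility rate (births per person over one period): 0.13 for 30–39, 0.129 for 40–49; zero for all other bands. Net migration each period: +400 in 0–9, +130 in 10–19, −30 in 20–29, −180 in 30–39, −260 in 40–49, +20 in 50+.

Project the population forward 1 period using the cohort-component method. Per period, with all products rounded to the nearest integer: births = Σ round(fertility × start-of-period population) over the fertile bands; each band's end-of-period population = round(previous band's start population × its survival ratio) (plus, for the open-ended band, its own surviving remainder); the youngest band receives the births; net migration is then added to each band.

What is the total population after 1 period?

91396

Numbering the bands 1..6 from youngest to oldest:
[period 1]
Births: 21100 × 0.13 = 2743, 22600 × 0.129 = 2915 — total 5658
Band 2: 10000 × 0.98 = 9800
Band 3: 7800 × 0.966 = 7535
Band 4: 18400 × 0.959 = 17646
Band 5: 21100 × 0.981 = 20699
Band 6: 22600 × 0.967 + 12000 × 0.677 = 21854 + 8124 = 29978
Net migration: Band 1 + 400 → 6058; Band 2 + 130 → 9930; Band 3 − 30 → 7505; Band 4 − 180 → 17466; Band 5 − 260 → 20439; Band 6 + 20 → 29998
Giving 6058 / 9930 / 7505 / 17466 / 20439 / 29998.
Total after period 1: 6058 + 9930 + 7505 + 17466 + 20439 + 29998 = 91396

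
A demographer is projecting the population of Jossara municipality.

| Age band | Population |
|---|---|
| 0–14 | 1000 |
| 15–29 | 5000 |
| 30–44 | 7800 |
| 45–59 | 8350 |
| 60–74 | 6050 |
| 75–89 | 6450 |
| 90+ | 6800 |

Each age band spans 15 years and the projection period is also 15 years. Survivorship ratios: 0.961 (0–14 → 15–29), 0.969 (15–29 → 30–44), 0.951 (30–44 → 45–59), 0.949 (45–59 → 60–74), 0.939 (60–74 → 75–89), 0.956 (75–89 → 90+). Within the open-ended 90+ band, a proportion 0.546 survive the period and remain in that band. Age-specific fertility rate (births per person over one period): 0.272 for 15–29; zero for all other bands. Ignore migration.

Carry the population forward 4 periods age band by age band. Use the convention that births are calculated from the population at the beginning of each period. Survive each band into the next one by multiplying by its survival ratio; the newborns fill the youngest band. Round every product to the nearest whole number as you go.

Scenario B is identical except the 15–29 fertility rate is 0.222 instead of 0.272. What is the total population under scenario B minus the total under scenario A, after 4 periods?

Let band 1 be 0–14 through band 7 = 90+.
After projecting period 1:
Births: 5000 * 0.272 = 1360
Band 2: 1000 * 0.961 = 961
Band 3: 5000 * 0.969 = 4845
Band 4: 7800 * 0.951 = 7418
Band 5: 8350 * 0.949 = 7924
Band 6: 6050 * 0.939 = 5681
Band 7: 6450 * 0.956 + 6800 * 0.546 = 6166 + 3713 = 9879
Population now: 0–14=1360, 15–29=961, 30–44=4845, 45–59=7418, 60–74=7924, 75–89=5681, 90+=9879
After projecting period 2:
Births: 961 * 0.272 = 261
Band 2: 1360 * 0.961 = 1307
Band 3: 961 * 0.969 = 931
Band 4: 4845 * 0.951 = 4608
Band 5: 7418 * 0.949 = 7040
Band 6: 7924 * 0.939 = 7441
Band 7: 5681 * 0.956 + 9879 * 0.546 = 5431 + 5394 = 10825
Population now: 0–14=261, 15–29=1307, 30–44=931, 45–59=4608, 60–74=7040, 75–89=7441, 90+=10825
After projecting period 3:
Births: 1307 * 0.272 = 356
Band 2: 261 * 0.961 = 251
Band 3: 1307 * 0.969 = 1266
Band 4: 931 * 0.951 = 885
Band 5: 4608 * 0.949 = 4373
Band 6: 7040 * 0.939 = 6611
Band 7: 7441 * 0.956 + 10825 * 0.546 = 7114 + 5910 = 13024
Population now: 0–14=356, 15–29=251, 30–44=1266, 45–59=885, 60–74=4373, 75–89=6611, 90+=13024
After projecting period 4:
Births: 251 * 0.272 = 68
Band 2: 356 * 0.961 = 342
Band 3: 251 * 0.969 = 243
Band 4: 1266 * 0.951 = 1204
Band 5: 885 * 0.949 = 840
Band 6: 4373 * 0.939 = 4106
Band 7: 6611 * 0.956 + 13024 * 0.546 = 6320 + 7111 = 13431
Population now: 0–14=68, 15–29=342, 30–44=243, 45–59=1204, 60–74=840, 75–89=4106, 90+=13431
Scenario A total after 4 periods: 20234
Scenario B projection —
After projecting period 1:
Births: 5000 * 0.222 = 1110
Band 2: 1000 * 0.961 = 961
Band 3: 5000 * 0.969 = 4845
Band 4: 7800 * 0.951 = 7418
Band 5: 8350 * 0.949 = 7924
Band 6: 6050 * 0.939 = 5681
Band 7: 6450 * 0.956 + 6800 * 0.546 = 6166 + 3713 = 9879
Population now: 0–14=1110, 15–29=961, 30–44=4845, 45–59=7418, 60–74=7924, 75–89=5681, 90+=9879
After projecting period 2:
Births: 961 * 0.222 = 213
Band 2: 1110 * 0.961 = 1067
Band 3: 961 * 0.969 = 931
Band 4: 4845 * 0.951 = 4608
Band 5: 7418 * 0.949 = 7040
Band 6: 7924 * 0.939 = 7441
Band 7: 5681 * 0.956 + 9879 * 0.546 = 5431 + 5394 = 10825
Population now: 0–14=213, 15–29=1067, 30–44=931, 45–59=4608, 60–74=7040, 75–89=7441, 90+=10825
After projecting period 3:
Births: 1067 * 0.222 = 237
Band 2: 213 * 0.961 = 205
Band 3: 1067 * 0.969 = 1034
Band 4: 931 * 0.951 = 885
Band 5: 4608 * 0.949 = 4373
Band 6: 7040 * 0.939 = 6611
Band 7: 7441 * 0.956 + 10825 * 0.546 = 7114 + 5910 = 13024
Population now: 0–14=237, 15–29=205, 30–44=1034, 45–59=885, 60–74=4373, 75–89=6611, 90+=13024
After projecting period 4:
Births: 205 * 0.222 = 46
Band 2: 237 * 0.961 = 228
Band 3: 205 * 0.969 = 199
Band 4: 1034 * 0.951 = 983
Band 5: 885 * 0.949 = 840
Band 6: 4373 * 0.939 = 4106
Band 7: 6611 * 0.956 + 13024 * 0.546 = 6320 + 7111 = 13431
Population now: 0–14=46, 15–29=228, 30–44=199, 45–59=983, 60–74=840, 75–89=4106, 90+=13431
Scenario B total after 4 periods: 19833
Difference B − A = 19833 − 20234 = -401

-401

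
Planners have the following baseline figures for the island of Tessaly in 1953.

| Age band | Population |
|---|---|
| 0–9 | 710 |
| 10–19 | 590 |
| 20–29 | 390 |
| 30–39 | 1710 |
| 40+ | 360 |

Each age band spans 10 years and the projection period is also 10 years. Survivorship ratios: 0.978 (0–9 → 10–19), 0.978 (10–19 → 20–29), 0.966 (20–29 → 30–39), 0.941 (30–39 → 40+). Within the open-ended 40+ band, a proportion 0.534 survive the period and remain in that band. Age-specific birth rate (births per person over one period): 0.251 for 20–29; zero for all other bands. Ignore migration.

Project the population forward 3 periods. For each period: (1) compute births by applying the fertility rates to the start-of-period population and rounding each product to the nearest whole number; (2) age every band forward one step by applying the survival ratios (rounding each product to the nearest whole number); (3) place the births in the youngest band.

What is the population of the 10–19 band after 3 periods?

Period 1.
Births: 390 × 0.251 = 98
10–19: 710 × 0.978 = 694
20–29: 590 × 0.978 = 577
30–39: 390 × 0.966 = 377
40+: 1710 × 0.941 + 360 × 0.534 = 1609 + 192 = 1801
End of period: [98, 694, 577, 377, 1801]
Period 2.
Births: 577 × 0.251 = 145
10–19: 98 × 0.978 = 96
20–29: 694 × 0.978 = 679
30–39: 577 × 0.966 = 557
40+: 377 × 0.941 + 1801 × 0.534 = 355 + 962 = 1317
End of period: [145, 96, 679, 557, 1317]
Period 3.
Births: 679 × 0.251 = 170
10–19: 145 × 0.978 = 142
20–29: 96 × 0.978 = 94
30–39: 679 × 0.966 = 656
40+: 557 × 0.941 + 1317 × 0.534 = 524 + 703 = 1227
End of period: [170, 142, 94, 656, 1227]

142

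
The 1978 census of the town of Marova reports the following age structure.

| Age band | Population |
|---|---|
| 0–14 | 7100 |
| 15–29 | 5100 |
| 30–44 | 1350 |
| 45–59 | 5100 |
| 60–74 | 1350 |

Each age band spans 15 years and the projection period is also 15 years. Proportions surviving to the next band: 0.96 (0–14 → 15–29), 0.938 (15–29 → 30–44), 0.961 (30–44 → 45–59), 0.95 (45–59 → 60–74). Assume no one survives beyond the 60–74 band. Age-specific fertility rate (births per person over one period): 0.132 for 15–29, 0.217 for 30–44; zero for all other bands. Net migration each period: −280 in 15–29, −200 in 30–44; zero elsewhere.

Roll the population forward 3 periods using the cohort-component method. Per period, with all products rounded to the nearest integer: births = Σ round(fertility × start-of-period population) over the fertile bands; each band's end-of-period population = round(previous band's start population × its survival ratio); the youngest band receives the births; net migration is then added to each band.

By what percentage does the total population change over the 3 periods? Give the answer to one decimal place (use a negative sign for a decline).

— Period 1 —
Births: 5100 × 0.132 = 673 ; 1350 × 0.217 = 293 ⇒ total 966
15–29: 7100 × 0.96 = 6816
30–44: 5100 × 0.938 = 4784
45–59: 1350 × 0.961 = 1297
60–74: 5100 × 0.95 = 4845
Net migration: 15–29 − 280 → 6536; 30–44 − 200 → 4584
Giving 966 / 6536 / 4584 / 1297 / 4845.
— Period 2 —
Births: 6536 × 0.132 = 863 ; 4584 × 0.217 = 995 ⇒ total 1858
15–29: 966 × 0.96 = 927
30–44: 6536 × 0.938 = 6131
45–59: 4584 × 0.961 = 4405
60–74: 1297 × 0.95 = 1232
Net migration: 15–29 − 280 → 647; 30–44 − 200 → 5931
Giving 1858 / 647 / 5931 / 4405 / 1232.
— Period 3 —
Births: 647 × 0.132 = 85 ; 5931 × 0.217 = 1287 ⇒ total 1372
15–29: 1858 × 0.96 = 1784
30–44: 647 × 0.938 = 607
45–59: 5931 × 0.961 = 5700
60–74: 4405 × 0.95 = 4185
Net migration: 15–29 − 280 → 1504; 30–44 − 200 → 407
Giving 1372 / 1504 / 407 / 5700 / 4185.
Total: 20000 → 13168; change = -6832; percentage change = -34.2%

-34.2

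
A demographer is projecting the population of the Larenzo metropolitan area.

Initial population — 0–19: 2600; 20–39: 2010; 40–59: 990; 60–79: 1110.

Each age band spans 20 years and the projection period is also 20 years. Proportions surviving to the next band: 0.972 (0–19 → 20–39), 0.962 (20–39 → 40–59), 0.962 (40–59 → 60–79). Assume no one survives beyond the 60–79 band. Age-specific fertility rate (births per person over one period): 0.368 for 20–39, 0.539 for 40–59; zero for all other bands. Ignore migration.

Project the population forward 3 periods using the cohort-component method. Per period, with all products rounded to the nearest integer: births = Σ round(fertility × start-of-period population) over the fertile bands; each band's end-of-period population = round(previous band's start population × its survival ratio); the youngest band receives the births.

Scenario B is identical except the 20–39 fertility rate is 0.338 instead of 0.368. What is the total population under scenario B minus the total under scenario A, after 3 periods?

-188

(Groups numbered youngest = 1 to oldest = 4.)
[period 1]
Births: 2010 × 0.368 = 740, 990 × 0.539 = 534 ⇒ total 1274
Group 2: 2600 × 0.972 = 2527
Group 3: 2010 × 0.962 = 1934
Group 4: 990 × 0.962 = 952
→ [1274, 2527, 1934, 952]
[period 2]
Births: 2527 × 0.368 = 930, 1934 × 0.539 = 1042 ⇒ total 1972
Group 2: 1274 × 0.972 = 1238
Group 3: 2527 × 0.962 = 2431
Group 4: 1934 × 0.962 = 1861
→ [1972, 1238, 2431, 1861]
[period 3]
Births: 1238 × 0.368 = 456, 2431 × 0.539 = 1310 ⇒ total 1766
Group 2: 1972 × 0.972 = 1917
Group 3: 1238 × 0.962 = 1191
Group 4: 2431 × 0.962 = 2339
→ [1766, 1917, 1191, 2339]
Scenario A total after 3 periods: 7213
Scenario B projection —
[period 1]
Births: 2010 × 0.338 = 679, 990 × 0.539 = 534 ⇒ total 1213
Group 2: 2600 × 0.972 = 2527
Group 3: 2010 × 0.962 = 1934
Group 4: 990 × 0.962 = 952
→ [1213, 2527, 1934, 952]
[period 2]
Births: 2527 × 0.338 = 854, 1934 × 0.539 = 1042 ⇒ total 1896
Group 2: 1213 × 0.972 = 1179
Group 3: 2527 × 0.962 = 2431
Group 4: 1934 × 0.962 = 1861
→ [1896, 1179, 2431, 1861]
[period 3]
Births: 1179 × 0.338 = 399, 2431 × 0.539 = 1310 ⇒ total 1709
Group 2: 1896 × 0.972 = 1843
Group 3: 1179 × 0.962 = 1134
Group 4: 2431 × 0.962 = 2339
→ [1709, 1843, 1134, 2339]
Scenario B total after 3 periods: 7025
Difference B − A = 7025 − 7213 = -188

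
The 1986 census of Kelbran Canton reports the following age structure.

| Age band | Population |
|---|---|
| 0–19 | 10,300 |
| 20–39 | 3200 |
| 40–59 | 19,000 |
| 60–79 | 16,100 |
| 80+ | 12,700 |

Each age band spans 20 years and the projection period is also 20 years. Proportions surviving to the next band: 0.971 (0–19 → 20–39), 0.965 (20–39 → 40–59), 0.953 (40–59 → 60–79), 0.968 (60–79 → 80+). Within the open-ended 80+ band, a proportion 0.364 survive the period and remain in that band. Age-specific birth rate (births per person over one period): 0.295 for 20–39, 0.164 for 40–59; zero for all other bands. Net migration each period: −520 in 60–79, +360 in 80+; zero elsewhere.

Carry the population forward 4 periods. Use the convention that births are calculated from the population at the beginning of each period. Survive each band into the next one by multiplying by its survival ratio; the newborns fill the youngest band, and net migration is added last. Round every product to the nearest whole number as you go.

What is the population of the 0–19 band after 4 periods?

Numbering the bands 1..5 from youngest to oldest:
Period 1:
Births: 3200 × 0.295 = 944  |  19000 × 0.164 = 3116 ⇒ total 4060
Band 2: 10300 × 0.971 = 10001
Band 3: 3200 × 0.965 = 3088
Band 4: 19000 × 0.953 = 18107
Band 5: 16100 × 0.968 + 12700 × 0.364 = 15585 + 4623 = 20208
Net migration: Band 4 − 520 → 17587; Band 5 + 360 → 20568
End of period: [4060, 10001, 3088, 17587, 20568]
Period 2:
Births: 10001 × 0.295 = 2950  |  3088 × 0.164 = 506 ⇒ total 3456
Band 2: 4060 × 0.971 = 3942
Band 3: 10001 × 0.965 = 9651
Band 4: 3088 × 0.953 = 2943
Band 5: 17587 × 0.968 + 20568 × 0.364 = 17024 + 7487 = 24511
Net migration: Band 4 − 520 → 2423; Band 5 + 360 → 24871
End of period: [3456, 3942, 9651, 2423, 24871]
Period 3:
Births: 3942 × 0.295 = 1163  |  9651 × 0.164 = 1583 ⇒ total 2746
Band 2: 3456 × 0.971 = 3356
Band 3: 3942 × 0.965 = 3804
Band 4: 9651 × 0.953 = 9197
Band 5: 2423 × 0.968 + 24871 × 0.364 = 2345 + 9053 = 11398
Net migration: Band 4 − 520 → 8677; Band 5 + 360 → 11758
End of period: [2746, 3356, 3804, 8677, 11758]
Period 4:
Births: 3356 × 0.295 = 990  |  3804 × 0.164 = 624 ⇒ total 1614
Band 2: 2746 × 0.971 = 2666
Band 3: 3356 × 0.965 = 3239
Band 4: 3804 × 0.953 = 3625
Band 5: 8677 × 0.968 + 11758 × 0.364 = 8399 + 4280 = 12679
Net migration: Band 4 − 520 → 3105; Band 5 + 360 → 13039
End of period: [1614, 2666, 3239, 3105, 13039]

1614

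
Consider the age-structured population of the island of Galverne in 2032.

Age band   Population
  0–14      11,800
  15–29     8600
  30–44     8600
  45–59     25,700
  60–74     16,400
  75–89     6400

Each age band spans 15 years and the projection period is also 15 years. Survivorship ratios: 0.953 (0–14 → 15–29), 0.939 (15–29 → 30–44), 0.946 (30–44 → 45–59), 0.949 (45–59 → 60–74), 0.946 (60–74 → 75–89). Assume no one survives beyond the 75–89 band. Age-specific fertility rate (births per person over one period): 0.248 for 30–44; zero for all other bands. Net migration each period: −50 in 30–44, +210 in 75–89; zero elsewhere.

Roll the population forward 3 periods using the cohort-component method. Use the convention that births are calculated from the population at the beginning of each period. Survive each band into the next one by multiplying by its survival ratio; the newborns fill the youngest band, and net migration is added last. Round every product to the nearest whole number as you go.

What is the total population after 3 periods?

31022

Call the groups 1 to 6, youngest first.
After projecting period 1:
Births: 8600 * 0.248 = 2133
Group 2: 11800 * 0.953 = 11245
Group 3: 8600 * 0.939 = 8075
Group 4: 8600 * 0.946 = 8136
Group 5: 25700 * 0.949 = 24389
Group 6: 16400 * 0.946 = 15514
Net migration: Group 3 − 50 → 8025; Group 6 + 210 → 15724
Population now: 0–14=2133, 15–29=11245, 30–44=8025, 45–59=8136, 60–74=24389, 75–89=15724
After projecting period 2:
Births: 8025 * 0.248 = 1990
Group 2: 2133 * 0.953 = 2033
Group 3: 11245 * 0.939 = 10559
Group 4: 8025 * 0.946 = 7592
Group 5: 8136 * 0.949 = 7721
Group 6: 24389 * 0.946 = 23072
Net migration: Group 3 − 50 → 10509; Group 6 + 210 → 23282
Population now: 0–14=1990, 15–29=2033, 30–44=10509, 45–59=7592, 60–74=7721, 75–89=23282
After projecting period 3:
Births: 10509 * 0.248 = 2606
Group 2: 1990 * 0.953 = 1896
Group 3: 2033 * 0.939 = 1909
Group 4: 10509 * 0.946 = 9942
Group 5: 7592 * 0.949 = 7205
Group 6: 7721 * 0.946 = 7304
Net migration: Group 3 − 50 → 1859; Group 6 + 210 → 7514
Population now: 0–14=2606, 15–29=1896, 30–44=1859, 45–59=9942, 60–74=7205, 75–89=7514
Total after period 3: 2606 + 1896 + 1859 + 9942 + 7205 + 7514 = 31022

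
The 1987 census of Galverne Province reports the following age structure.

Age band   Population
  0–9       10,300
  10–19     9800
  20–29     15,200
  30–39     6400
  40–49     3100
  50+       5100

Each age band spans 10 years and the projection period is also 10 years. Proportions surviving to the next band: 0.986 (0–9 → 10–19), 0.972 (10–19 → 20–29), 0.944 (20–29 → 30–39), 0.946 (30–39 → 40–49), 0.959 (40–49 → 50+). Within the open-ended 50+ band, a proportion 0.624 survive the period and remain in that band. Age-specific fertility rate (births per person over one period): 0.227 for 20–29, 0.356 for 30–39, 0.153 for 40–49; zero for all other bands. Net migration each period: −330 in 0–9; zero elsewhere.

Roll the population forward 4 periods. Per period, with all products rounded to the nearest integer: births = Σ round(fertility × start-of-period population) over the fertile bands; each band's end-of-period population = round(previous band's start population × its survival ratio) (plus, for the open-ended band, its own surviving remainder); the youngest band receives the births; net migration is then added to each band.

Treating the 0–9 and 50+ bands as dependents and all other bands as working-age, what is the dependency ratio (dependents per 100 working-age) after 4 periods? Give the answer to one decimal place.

89.0

Numbering the bands 1..6 from youngest to oldest:
— Period 1 —
Births: 15200 × 0.227 = 3450, 6400 × 0.356 = 2278, 3100 × 0.153 = 474 → total 6202
Band 2: 10300 × 0.986 = 10156
Band 3: 9800 × 0.972 = 9526
Band 4: 15200 × 0.944 = 14349
Band 5: 6400 × 0.946 = 6054
Band 6: 3100 × 0.959 + 5100 × 0.624 = 2973 + 3182 = 6155
Net migration: Band 1 − 330 → 5872
Population now: 0–9=5872, 10–19=10156, 20–29=9526, 30–39=14349, 40–49=6054, 50+=6155
— Period 2 —
Births: 9526 × 0.227 = 2162, 14349 × 0.356 = 5108, 6054 × 0.153 = 926 → total 8196
Band 2: 5872 × 0.986 = 5790
Band 3: 10156 × 0.972 = 9872
Band 4: 9526 × 0.944 = 8993
Band 5: 14349 × 0.946 = 13574
Band 6: 6054 × 0.959 + 6155 × 0.624 = 5806 + 3841 = 9647
Net migration: Band 1 − 330 → 7866
Population now: 0–9=7866, 10–19=5790, 20–29=9872, 30–39=8993, 40–49=13574, 50+=9647
— Period 3 —
Births: 9872 × 0.227 = 2241, 8993 × 0.356 = 3202, 13574 × 0.153 = 2077 → total 7520
Band 2: 7866 × 0.986 = 7756
Band 3: 5790 × 0.972 = 5628
Band 4: 9872 × 0.944 = 9319
Band 5: 8993 × 0.946 = 8507
Band 6: 13574 × 0.959 + 9647 × 0.624 = 13017 + 6020 = 19037
Net migration: Band 1 − 330 → 7190
Population now: 0–9=7190, 10–19=7756, 20–29=5628, 30–39=9319, 40–49=8507, 50+=19037
— Period 4 —
Births: 5628 × 0.227 = 1278, 9319 × 0.356 = 3318, 8507 × 0.153 = 1302 → total 5898
Band 2: 7190 × 0.986 = 7089
Band 3: 7756 × 0.972 = 7539
Band 4: 5628 × 0.944 = 5313
Band 5: 9319 × 0.946 = 8816
Band 6: 8507 × 0.959 + 19037 × 0.624 = 8158 + 11879 = 20037
Net migration: Band 1 − 330 → 5568
Population now: 0–9=5568, 10–19=7089, 20–29=7539, 30–39=5313, 40–49=8816, 50+=20037
Dependents (band 0–9 + band 50+) = 5568 + 20037 = 25605; working-age = 28757; ratio = 25605/28757 × 100 = 89.0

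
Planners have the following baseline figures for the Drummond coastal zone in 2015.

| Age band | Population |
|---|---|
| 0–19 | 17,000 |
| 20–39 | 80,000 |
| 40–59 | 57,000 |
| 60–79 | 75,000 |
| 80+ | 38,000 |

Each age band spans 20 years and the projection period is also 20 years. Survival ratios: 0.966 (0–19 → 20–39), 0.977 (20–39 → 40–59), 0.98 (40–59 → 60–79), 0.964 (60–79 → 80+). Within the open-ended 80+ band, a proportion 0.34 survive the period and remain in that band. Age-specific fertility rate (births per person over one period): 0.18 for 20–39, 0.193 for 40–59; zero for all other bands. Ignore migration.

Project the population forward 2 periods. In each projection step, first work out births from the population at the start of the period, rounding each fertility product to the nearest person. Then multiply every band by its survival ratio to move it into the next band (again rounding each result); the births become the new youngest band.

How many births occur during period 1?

25401

(Bands numbered youngest = 1 to oldest = 5.)
Period 1:
Births: 80000 * 0.18 = 14400  |  57000 * 0.193 = 11001 → 25401
Band 2: 17000 * 0.966 = 16422
Band 3: 80000 * 0.977 = 78160
Band 4: 57000 * 0.98 = 55860
Band 5: 75000 * 0.964 + 38000 * 0.34 = 72300 + 12920 = 85220
End of period: [25401, 16422, 78160, 55860, 85220]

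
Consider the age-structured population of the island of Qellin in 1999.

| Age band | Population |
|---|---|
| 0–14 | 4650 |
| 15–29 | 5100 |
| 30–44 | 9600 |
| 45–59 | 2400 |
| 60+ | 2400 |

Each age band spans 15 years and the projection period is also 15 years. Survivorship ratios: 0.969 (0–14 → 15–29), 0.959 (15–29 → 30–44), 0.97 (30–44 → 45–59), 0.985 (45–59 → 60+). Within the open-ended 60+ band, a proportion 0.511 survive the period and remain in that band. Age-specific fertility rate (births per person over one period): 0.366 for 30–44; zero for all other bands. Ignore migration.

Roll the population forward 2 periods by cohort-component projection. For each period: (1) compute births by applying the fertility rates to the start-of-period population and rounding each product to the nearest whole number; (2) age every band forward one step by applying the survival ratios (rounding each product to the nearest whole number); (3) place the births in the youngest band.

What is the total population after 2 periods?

Numbering the bands 1..5 from youngest to oldest:
[period 1]
Births: 9600 * 0.366 = 3514
Band 2: 4650 * 0.969 = 4506
Band 3: 5100 * 0.959 = 4891
Band 4: 9600 * 0.97 = 9312
Band 5: 2400 * 0.985 + 2400 * 0.511 = 2364 + 1226 = 3590
Population now: 0–14=3514, 15–29=4506, 30–44=4891, 45–59=9312, 60+=3590
[period 2]
Births: 4891 * 0.366 = 1790
Band 2: 3514 * 0.969 = 3405
Band 3: 4506 * 0.959 = 4321
Band 4: 4891 * 0.97 = 4744
Band 5: 9312 * 0.985 + 3590 * 0.511 = 9172 + 1834 = 11006
Population now: 0–14=1790, 15–29=3405, 30–44=4321, 45–59=4744, 60+=11006
Total after period 2: 1790 + 3405 + 4321 + 4744 + 11006 = 25266

25266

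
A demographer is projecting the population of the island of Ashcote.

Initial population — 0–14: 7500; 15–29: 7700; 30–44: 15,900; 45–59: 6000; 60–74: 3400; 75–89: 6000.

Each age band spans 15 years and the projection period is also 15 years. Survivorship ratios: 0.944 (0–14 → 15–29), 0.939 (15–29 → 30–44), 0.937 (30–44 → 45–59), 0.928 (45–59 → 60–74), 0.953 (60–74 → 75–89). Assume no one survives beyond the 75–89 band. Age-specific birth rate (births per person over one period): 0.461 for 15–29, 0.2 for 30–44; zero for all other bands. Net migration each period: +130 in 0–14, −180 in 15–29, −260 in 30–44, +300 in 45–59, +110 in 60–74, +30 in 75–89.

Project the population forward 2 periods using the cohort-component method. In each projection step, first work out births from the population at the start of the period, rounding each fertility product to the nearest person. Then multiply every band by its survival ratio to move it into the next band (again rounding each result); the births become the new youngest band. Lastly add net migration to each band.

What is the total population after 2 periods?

— Period 1 —
Births: 7700 × 0.461 = 3550  |  15900 × 0.2 = 3180 → total 6730
15–29: 7500 × 0.944 = 7080
30–44: 7700 × 0.939 = 7230
45–59: 15900 × 0.937 = 14898
60–74: 6000 × 0.928 = 5568
75–89: 3400 × 0.953 = 3240
Net migration: 0–14 + 130 → 6860; 15–29 − 180 → 6900; 30–44 − 260 → 6970; 45–59 + 300 → 15198; 60–74 + 110 → 5678; 75–89 + 30 → 3270
End of period: [6860, 6900, 6970, 15198, 5678, 3270]
— Period 2 —
Births: 6900 × 0.461 = 3181  |  6970 × 0.2 = 1394 → total 4575
15–29: 6860 × 0.944 = 6476
30–44: 6900 × 0.939 = 6479
45–59: 6970 × 0.937 = 6531
60–74: 15198 × 0.928 = 14104
75–89: 5678 × 0.953 = 5411
Net migration: 0–14 + 130 → 4705; 15–29 − 180 → 6296; 30–44 − 260 → 6219; 45–59 + 300 → 6831; 60–74 + 110 → 14214; 75–89 + 30 → 5441
End of period: [4705, 6296, 6219, 6831, 14214, 5441]
Total after period 2: 4705 + 6296 + 6219 + 6831 + 14214 + 5441 = 43706

43706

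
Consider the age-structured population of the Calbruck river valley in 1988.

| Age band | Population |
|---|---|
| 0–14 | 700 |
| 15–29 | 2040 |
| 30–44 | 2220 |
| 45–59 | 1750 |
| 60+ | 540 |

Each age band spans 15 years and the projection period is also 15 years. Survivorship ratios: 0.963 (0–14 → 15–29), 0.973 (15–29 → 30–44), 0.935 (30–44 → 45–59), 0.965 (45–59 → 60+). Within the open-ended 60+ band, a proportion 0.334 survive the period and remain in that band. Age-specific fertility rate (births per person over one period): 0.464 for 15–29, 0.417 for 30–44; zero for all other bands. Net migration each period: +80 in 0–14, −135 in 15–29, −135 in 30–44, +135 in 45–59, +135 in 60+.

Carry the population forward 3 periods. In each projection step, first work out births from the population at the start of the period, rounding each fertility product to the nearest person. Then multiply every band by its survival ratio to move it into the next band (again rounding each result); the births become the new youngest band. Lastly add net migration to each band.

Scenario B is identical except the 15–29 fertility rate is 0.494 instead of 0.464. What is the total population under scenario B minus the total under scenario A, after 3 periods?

153

Let band 1 be 0–14 through band 5 = 60+.
— Period 1 —
Births: 2040 × 0.464 = 947, 2220 × 0.417 = 926 → 1873
Band 2: 700 × 0.963 = 674
Band 3: 2040 × 0.973 = 1985
Band 4: 2220 × 0.935 = 2076
Band 5: 1750 × 0.965 + 540 × 0.334 = 1689 + 180 = 1869
Net migration: Band 1 + 80 → 1953; Band 2 − 135 → 539; Band 3 − 135 → 1850; Band 4 + 135 → 2211; Band 5 + 135 → 2004
Population now: 0–14=1953, 15–29=539, 30–44=1850, 45–59=2211, 60+=2004
— Period 2 —
Births: 539 × 0.464 = 250, 1850 × 0.417 = 771 → 1021
Band 2: 1953 × 0.963 = 1881
Band 3: 539 × 0.973 = 524
Band 4: 1850 × 0.935 = 1730
Band 5: 2211 × 0.965 + 2004 × 0.334 = 2134 + 669 = 2803
Net migration: Band 1 + 80 → 1101; Band 2 − 135 → 1746; Band 3 − 135 → 389; Band 4 + 135 → 1865; Band 5 + 135 → 2938
Population now: 0–14=1101, 15–29=1746, 30–44=389, 45–59=1865, 60+=2938
— Period 3 —
Births: 1746 × 0.464 = 810, 389 × 0.417 = 162 → 972
Band 2: 1101 × 0.963 = 1060
Band 3: 1746 × 0.973 = 1699
Band 4: 389 × 0.935 = 364
Band 5: 1865 × 0.965 + 2938 × 0.334 = 1800 + 981 = 2781
Net migration: Band 1 + 80 → 1052; Band 2 − 135 → 925; Band 3 − 135 → 1564; Band 4 + 135 → 499; Band 5 + 135 → 2916
Population now: 0–14=1052, 15–29=925, 30–44=1564, 45–59=499, 60+=2916
Scenario A total after 3 periods: 6956
Scenario B projection —
— Period 1 —
Births: 2040 × 0.494 = 1008, 2220 × 0.417 = 926 → 1934
Band 2: 700 × 0.963 = 674
Band 3: 2040 × 0.973 = 1985
Band 4: 2220 × 0.935 = 2076
Band 5: 1750 × 0.965 + 540 × 0.334 = 1689 + 180 = 1869
Net migration: Band 1 + 80 → 2014; Band 2 − 135 → 539; Band 3 − 135 → 1850; Band 4 + 135 → 2211; Band 5 + 135 → 2004
Population now: 0–14=2014, 15–29=539, 30–44=1850, 45–59=2211, 60+=2004
— Period 2 —
Births: 539 × 0.494 = 266, 1850 × 0.417 = 771 → 1037
Band 2: 2014 × 0.963 = 1939
Band 3: 539 × 0.973 = 524
Band 4: 1850 × 0.935 = 1730
Band 5: 2211 × 0.965 + 2004 × 0.334 = 2134 + 669 = 2803
Net migration: Band 1 + 80 → 1117; Band 2 − 135 → 1804; Band 3 − 135 → 389; Band 4 + 135 → 1865; Band 5 + 135 → 2938
Population now: 0–14=1117, 15–29=1804, 30–44=389, 45–59=1865, 60+=2938
— Period 3 —
Births: 1804 × 0.494 = 891, 389 × 0.417 = 162 → 1053
Band 2: 1117 × 0.963 = 1076
Band 3: 1804 × 0.973 = 1755
Band 4: 389 × 0.935 = 364
Band 5: 1865 × 0.965 + 2938 × 0.334 = 1800 + 981 = 2781
Net migration: Band 1 + 80 → 1133; Band 2 − 135 → 941; Band 3 − 135 → 1620; Band 4 + 135 → 499; Band 5 + 135 → 2916
Population now: 0–14=1133, 15–29=941, 30–44=1620, 45–59=499, 60+=2916
Scenario B total after 3 periods: 7109
Difference B − A = 7109 − 6956 = 153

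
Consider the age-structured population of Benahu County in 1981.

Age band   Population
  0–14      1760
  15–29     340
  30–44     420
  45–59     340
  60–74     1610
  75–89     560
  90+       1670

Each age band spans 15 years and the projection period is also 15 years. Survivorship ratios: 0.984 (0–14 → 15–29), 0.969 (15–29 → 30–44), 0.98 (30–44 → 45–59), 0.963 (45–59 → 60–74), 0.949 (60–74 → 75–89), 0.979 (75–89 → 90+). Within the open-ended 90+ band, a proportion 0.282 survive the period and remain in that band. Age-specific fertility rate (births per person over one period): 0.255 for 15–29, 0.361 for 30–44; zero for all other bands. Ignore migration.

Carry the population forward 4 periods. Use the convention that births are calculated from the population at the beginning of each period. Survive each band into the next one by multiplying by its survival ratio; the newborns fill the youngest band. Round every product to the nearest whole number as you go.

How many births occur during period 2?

Period 1.
Births: 340 × 0.255 = 87, 420 × 0.361 = 152 — total 239
15–29: 1760 × 0.984 = 1732
30–44: 340 × 0.969 = 329
45–59: 420 × 0.98 = 412
60–74: 340 × 0.963 = 327
75–89: 1610 × 0.949 = 1528
90+: 560 × 0.979 + 1670 × 0.282 = 548 + 471 = 1019
Giving 239 / 1732 / 329 / 412 / 327 / 1528 / 1019.
Period 2.
Births: 1732 × 0.255 = 442, 329 × 0.361 = 119 — total 561
15–29: 239 × 0.984 = 235
30–44: 1732 × 0.969 = 1678
45–59: 329 × 0.98 = 322
60–74: 412 × 0.963 = 397
75–89: 327 × 0.949 = 310
90+: 1528 × 0.979 + 1019 × 0.282 = 1496 + 287 = 1783
Giving 561 / 235 / 1678 / 322 / 397 / 310 / 1783.

561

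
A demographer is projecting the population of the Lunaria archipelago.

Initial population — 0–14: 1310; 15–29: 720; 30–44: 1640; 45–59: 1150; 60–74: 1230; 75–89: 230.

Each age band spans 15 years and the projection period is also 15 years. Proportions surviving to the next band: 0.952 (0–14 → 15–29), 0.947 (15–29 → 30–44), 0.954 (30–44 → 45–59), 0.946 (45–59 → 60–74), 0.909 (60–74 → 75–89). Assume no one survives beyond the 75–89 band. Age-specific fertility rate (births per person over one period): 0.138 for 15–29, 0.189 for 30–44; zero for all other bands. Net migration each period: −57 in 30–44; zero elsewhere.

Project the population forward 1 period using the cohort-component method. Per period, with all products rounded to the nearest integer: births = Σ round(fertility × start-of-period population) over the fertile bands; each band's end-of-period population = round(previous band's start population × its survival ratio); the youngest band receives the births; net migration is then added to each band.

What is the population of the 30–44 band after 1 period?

— Period 1 —
Births: 720 * 0.138 = 99, 1640 * 0.189 = 310 → 409
15–29: 1310 * 0.952 = 1247
30–44: 720 * 0.947 = 682
45–59: 1640 * 0.954 = 1565
60–74: 1150 * 0.946 = 1088
75–89: 1230 * 0.909 = 1118
Net migration: 30–44 − 57 → 625
End of period: [409, 1247, 625, 1565, 1088, 1118]

625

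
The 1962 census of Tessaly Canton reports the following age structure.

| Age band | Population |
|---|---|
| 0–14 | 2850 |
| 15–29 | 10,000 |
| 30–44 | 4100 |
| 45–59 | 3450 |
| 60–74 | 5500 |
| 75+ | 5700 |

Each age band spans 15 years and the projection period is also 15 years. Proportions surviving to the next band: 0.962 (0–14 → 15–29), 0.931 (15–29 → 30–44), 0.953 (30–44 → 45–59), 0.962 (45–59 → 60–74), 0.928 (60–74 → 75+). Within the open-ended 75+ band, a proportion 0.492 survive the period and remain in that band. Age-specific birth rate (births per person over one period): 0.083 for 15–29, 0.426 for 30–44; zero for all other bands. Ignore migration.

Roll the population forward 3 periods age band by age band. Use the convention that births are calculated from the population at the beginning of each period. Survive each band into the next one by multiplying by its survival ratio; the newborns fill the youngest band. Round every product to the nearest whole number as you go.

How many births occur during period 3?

Period 1.
Births: 10000 × 0.083 = 830  |  4100 × 0.426 = 1747 ⇒ total 2577
15–29: 2850 × 0.962 = 2742
30–44: 10000 × 0.931 = 9310
45–59: 4100 × 0.953 = 3907
60–74: 3450 × 0.962 = 3319
75+: 5500 × 0.928 + 5700 × 0.492 = 5104 + 2804 = 7908
Population now: 0–14=2577, 15–29=2742, 30–44=9310, 45–59=3907, 60–74=3319, 75+=7908
Period 2.
Births: 2742 × 0.083 = 228  |  9310 × 0.426 = 3966 ⇒ total 4194
15–29: 2577 × 0.962 = 2479
30–44: 2742 × 0.931 = 2553
45–59: 9310 × 0.953 = 8872
60–74: 3907 × 0.962 = 3759
75+: 3319 × 0.928 + 7908 × 0.492 = 3080 + 3891 = 6971
Population now: 0–14=4194, 15–29=2479, 30–44=2553, 45–59=8872, 60–74=3759, 75+=6971
Period 3.
Births: 2479 × 0.083 = 206  |  2553 × 0.426 = 1088 ⇒ total 1294
15–29: 4194 × 0.962 = 4035
30–44: 2479 × 0.931 = 2308
45–59: 2553 × 0.953 = 2433
60–74: 8872 × 0.962 = 8535
75+: 3759 × 0.928 + 6971 × 0.492 = 3488 + 3430 = 6918
Population now: 0–14=1294, 15–29=4035, 30–44=2308, 45–59=2433, 60–74=8535, 75+=6918

1294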